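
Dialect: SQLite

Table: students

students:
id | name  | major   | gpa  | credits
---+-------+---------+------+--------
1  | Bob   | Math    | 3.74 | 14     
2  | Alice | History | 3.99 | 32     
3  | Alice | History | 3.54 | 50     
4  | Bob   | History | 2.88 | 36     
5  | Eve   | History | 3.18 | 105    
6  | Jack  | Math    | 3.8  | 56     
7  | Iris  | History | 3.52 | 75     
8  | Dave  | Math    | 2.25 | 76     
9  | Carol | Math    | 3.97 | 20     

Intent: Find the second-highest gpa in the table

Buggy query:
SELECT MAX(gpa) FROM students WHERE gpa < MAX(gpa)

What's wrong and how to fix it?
Bug: The inner MAX is an aggregate inside WHERE, which is not allowed

Fix: Compute the overall MAX in a subquery, then take MAX of rows below it

Corrected query:
SELECT MAX(gpa) FROM students WHERE gpa < (SELECT MAX(gpa) FROM students)

Result:
MAX(gpa)
--------
3.97    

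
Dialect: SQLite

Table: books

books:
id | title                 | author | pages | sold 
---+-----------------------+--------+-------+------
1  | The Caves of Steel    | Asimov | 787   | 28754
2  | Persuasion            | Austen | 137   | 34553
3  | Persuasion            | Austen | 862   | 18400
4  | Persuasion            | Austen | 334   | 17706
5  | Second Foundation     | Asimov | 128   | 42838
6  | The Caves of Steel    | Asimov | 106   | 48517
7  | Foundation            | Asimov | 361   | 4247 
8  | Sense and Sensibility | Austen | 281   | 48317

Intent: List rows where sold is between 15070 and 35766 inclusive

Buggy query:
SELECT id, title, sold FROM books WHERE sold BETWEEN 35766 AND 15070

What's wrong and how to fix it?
Bug: BETWEEN expects the lower bound first; with 35766 AND 15070 the range is empty

Fix: Write BETWEEN 15070 AND 35766

Corrected query:
SELECT id, title, sold FROM books WHERE sold BETWEEN 15070 AND 35766

Result:
id | title              | sold 
---+--------------------+------
1  | The Caves of Steel | 28754
2  | Persuasion         | 34553
3  | Persuasion         | 18400
4  | Persuasion         | 17706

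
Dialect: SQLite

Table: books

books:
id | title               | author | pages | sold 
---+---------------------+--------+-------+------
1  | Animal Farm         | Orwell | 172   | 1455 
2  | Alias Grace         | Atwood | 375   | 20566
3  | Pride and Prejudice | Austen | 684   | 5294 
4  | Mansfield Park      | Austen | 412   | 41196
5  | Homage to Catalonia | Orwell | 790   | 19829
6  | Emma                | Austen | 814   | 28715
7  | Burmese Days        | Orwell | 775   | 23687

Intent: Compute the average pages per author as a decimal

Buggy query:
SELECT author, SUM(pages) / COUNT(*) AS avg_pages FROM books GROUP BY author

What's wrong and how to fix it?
Bug: SUM(pages) and COUNT(*) are both integers; the division truncates the fractional part

Fix: Multiply by 1.0 (or CAST to REAL) to force floating-point division

Corrected query:
SELECT author, SUM(pages) * 1.0 / COUNT(*) AS avg_pages FROM books GROUP BY author

Result:
author | avg_pages 
-------+-----------
Atwood | 375       
Austen | 636.666667
Orwell | 579       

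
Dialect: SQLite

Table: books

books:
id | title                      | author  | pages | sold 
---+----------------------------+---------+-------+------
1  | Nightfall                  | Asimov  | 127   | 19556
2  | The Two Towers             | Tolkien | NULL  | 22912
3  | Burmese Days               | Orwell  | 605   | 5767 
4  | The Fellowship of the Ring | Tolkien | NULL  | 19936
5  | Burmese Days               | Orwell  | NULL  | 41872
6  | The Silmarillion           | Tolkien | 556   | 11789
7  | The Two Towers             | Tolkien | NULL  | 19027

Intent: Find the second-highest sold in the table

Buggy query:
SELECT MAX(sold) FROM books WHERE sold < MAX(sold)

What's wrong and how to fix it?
Bug: MAX(sold) on the right of the comparison is an aggregate-in-WHERE error

Fix: Compute the overall MAX in a subquery, then take MAX of rows below it

Corrected query:
SELECT MAX(sold) FROM books WHERE sold < (SELECT MAX(sold) FROM books)

Result:
MAX(sold)
---------
22912    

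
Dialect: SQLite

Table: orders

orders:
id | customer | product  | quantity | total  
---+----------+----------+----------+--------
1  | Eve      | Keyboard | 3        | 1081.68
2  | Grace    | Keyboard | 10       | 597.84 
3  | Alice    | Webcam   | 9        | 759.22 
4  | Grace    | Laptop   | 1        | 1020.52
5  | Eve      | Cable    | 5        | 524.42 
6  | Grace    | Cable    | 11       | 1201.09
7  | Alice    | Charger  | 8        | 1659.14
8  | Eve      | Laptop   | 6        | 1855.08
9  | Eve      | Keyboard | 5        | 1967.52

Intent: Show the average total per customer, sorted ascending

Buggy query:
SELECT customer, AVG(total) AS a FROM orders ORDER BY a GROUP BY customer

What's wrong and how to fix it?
Bug: GROUP BY must precede ORDER BY

Fix: Move ORDER BY to the end, after GROUP BY

Corrected query:
SELECT customer, AVG(total) AS a FROM orders GROUP BY customer ORDER BY a

Result:
customer | a         
---------+-----------
Grace    | 939.816667
Alice    | 1209.18   
Eve      | 1357.175  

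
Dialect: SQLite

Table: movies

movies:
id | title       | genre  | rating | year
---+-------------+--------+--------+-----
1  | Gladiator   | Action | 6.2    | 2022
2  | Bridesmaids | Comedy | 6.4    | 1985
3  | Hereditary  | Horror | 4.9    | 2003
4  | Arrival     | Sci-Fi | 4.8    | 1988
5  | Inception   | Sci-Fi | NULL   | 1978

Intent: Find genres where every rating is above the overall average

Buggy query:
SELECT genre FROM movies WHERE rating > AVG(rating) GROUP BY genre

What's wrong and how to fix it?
Bug: AVG() is an aggregate; it can't sit directly in WHERE

Fix: Use a subquery for AVG and a HAVING MIN(...) filter so the condition holds for every row in the group

Corrected query:
SELECT genre FROM movies GROUP BY genre HAVING MIN(rating) > (SELECT AVG(rating) FROM movies)

Result:
genre 
------
Action
Comedy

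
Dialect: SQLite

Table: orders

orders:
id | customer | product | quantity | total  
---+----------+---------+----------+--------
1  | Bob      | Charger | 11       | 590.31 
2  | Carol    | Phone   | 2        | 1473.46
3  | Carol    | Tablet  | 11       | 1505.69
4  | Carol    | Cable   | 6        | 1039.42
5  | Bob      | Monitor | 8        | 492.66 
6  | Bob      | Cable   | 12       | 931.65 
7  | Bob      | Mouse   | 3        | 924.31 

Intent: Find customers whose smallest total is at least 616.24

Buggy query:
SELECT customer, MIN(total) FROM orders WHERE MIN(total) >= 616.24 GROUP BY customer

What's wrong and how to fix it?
Bug: MIN() in WHERE is a misuse of aggregate

Fix: Use HAVING for the per-group MIN condition

Corrected query:
SELECT customer, MIN(total) FROM orders GROUP BY customer HAVING MIN(total) >= 616.24

Result:
customer | MIN(total)
---------+-----------
Carol    | 1039.42   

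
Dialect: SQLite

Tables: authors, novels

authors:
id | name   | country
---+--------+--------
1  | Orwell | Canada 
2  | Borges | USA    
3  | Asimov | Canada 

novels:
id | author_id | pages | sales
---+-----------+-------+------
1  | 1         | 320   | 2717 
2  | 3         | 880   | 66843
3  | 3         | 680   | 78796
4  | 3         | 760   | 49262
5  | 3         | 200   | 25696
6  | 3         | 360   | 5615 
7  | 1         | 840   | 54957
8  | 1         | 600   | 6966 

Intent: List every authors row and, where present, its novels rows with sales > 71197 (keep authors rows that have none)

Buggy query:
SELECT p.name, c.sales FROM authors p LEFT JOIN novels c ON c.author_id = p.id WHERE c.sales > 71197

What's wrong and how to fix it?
Bug: Filtering c.sales in WHERE discards the NULL rows produced by LEFT JOIN, turning it into an inner join

Fix: Put 'c.sales > 71197' in the JOIN's ON clause instead of WHERE

Corrected query:
SELECT p.name, c.sales FROM authors p LEFT JOIN novels c ON c.author_id = p.id AND c.sales > 71197

Result:
name   | sales
-------+------
Orwell | NULL 
Borges | NULL 
Asimov | 78796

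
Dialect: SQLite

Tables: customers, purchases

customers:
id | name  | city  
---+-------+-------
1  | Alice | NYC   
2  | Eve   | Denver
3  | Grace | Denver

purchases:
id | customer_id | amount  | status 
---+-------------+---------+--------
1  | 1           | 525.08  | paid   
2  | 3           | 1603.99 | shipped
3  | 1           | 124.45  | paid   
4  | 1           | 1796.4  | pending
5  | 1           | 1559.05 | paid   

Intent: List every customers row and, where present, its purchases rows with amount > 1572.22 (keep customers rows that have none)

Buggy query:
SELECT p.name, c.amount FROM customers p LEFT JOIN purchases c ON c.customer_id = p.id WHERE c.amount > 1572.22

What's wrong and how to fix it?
Bug: A WHERE condition on the right-hand table after LEFT JOIN drops unmatched parents

Fix: Put 'c.amount > 1572.22' in the JOIN's ON clause instead of WHERE

Corrected query:
SELECT p.name, c.amount FROM customers p LEFT JOIN purchases c ON c.customer_id = p.id AND c.amount > 1572.22

Result:
name  | amount 
------+--------
Alice | 1796.4 
Eve   | NULL   
Grace | 1603.99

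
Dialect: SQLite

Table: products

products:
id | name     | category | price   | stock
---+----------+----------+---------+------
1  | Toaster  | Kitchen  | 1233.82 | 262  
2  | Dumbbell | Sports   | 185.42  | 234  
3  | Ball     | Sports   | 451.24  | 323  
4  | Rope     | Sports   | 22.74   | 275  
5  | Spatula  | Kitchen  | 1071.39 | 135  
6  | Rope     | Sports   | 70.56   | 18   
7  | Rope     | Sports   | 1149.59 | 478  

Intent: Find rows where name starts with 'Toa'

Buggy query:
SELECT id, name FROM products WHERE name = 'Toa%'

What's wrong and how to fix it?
Bug: Wildcards only work with LIKE; '=' treats '%' as a literal character

Fix: Replace '=' with LIKE so 'Toa%' is treated as a pattern

Corrected query:
SELECT id, name FROM products WHERE name LIKE 'Toa%'

Result:
id | name   
---+--------
1  | Toaster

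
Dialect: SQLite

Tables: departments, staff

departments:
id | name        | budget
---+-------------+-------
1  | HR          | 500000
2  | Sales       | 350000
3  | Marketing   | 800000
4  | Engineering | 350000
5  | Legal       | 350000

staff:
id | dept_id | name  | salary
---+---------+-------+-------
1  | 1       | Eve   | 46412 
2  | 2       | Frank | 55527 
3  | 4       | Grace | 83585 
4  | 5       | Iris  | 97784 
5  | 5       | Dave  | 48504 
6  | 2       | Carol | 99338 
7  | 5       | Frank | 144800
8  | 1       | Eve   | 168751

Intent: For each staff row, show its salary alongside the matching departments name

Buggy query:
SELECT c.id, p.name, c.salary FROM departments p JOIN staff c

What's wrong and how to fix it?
Bug: Missing join condition: each staff row is matched to all departments rows instead of just its own

Fix: Add ON c.dept_id = p.id to the JOIN

Corrected query:
SELECT c.id, p.name, c.salary FROM departments p JOIN staff c ON c.dept_id = p.id

Result:
id | name        | salary
---+-------------+-------
1  | HR          | 46412 
2  | Sales       | 55527 
3  | Engineering | 83585 
4  | Legal       | 97784 
5  | Legal       | 48504 
6  | Sales       | 99338 
7  | Legal       | 144800
8  | HR          | 168751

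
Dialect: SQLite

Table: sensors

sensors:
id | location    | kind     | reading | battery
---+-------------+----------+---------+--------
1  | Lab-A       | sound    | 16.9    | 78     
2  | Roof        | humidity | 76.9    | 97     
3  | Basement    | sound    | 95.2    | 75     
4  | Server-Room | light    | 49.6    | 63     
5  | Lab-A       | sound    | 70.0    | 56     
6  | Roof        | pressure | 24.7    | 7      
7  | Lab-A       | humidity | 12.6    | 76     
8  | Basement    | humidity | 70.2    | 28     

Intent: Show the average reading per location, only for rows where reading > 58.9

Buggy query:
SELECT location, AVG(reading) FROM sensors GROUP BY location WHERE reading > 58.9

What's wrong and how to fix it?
Bug: Row-level WHERE must come before GROUP BY in the clause order

Fix: Place WHERE between FROM and GROUP BY

Corrected query:
SELECT location, AVG(reading) FROM sensors WHERE reading > 58.9 GROUP BY location

Result:
location | AVG(reading)
---------+-------------
Basement | 82.7        
Lab-A    | 70          
Roof     | 76.9        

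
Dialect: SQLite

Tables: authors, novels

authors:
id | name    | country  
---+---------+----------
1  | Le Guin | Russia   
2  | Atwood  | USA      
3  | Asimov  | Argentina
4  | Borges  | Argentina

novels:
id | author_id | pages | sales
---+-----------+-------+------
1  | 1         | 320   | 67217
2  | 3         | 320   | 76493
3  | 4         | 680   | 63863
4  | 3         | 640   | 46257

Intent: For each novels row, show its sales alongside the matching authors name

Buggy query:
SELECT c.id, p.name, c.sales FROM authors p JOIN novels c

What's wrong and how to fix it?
Bug: Missing join condition: each novels row is matched to all authors rows instead of just its own

Fix: Add ON c.author_id = p.id to the JOIN

Corrected query:
SELECT c.id, p.name, c.sales FROM authors p JOIN novels c ON c.author_id = p.id

Result:
id | name    | sales
---+---------+------
1  | Le Guin | 67217
2  | Asimov  | 76493
3  | Borges  | 63863
4  | Asimov  | 46257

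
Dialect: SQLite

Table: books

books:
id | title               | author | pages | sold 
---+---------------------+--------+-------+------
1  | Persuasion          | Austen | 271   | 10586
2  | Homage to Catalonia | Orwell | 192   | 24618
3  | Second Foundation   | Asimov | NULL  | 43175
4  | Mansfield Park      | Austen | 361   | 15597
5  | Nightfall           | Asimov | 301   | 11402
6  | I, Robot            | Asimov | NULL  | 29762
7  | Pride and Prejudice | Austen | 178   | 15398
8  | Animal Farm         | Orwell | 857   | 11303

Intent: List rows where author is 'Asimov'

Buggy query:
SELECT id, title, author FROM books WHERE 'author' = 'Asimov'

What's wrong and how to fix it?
Bug: 'author' in single quotes is a string literal, not the column; the comparison is literal-vs-literal and never true

Fix: Reference the column as author without single quotes

Corrected query:
SELECT id, title, author FROM books WHERE author = 'Asimov'

Result:
id | title             | author
---+-------------------+-------
3  | Second Foundation | Asimov
5  | Nightfall         | Asimov
6  | I, Robot          | Asimov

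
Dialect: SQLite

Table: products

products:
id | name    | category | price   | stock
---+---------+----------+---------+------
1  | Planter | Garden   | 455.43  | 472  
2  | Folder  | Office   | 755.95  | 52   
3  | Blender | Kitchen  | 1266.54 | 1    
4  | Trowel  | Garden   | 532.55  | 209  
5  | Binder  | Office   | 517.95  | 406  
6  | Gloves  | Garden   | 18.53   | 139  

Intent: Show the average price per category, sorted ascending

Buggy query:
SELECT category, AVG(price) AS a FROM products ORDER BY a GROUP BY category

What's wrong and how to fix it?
Bug: ORDER BY appears before GROUP BY; SQL clause order requires GROUP BY first

Fix: Reorder: SELECT … FROM … GROUP BY … ORDER BY …

Corrected query:
SELECT category, AVG(price) AS a FROM products GROUP BY category ORDER BY a

Result:
category | a         
---------+-----------
Garden   | 335.503333
Office   | 636.95    
Kitchen  | 1266.54   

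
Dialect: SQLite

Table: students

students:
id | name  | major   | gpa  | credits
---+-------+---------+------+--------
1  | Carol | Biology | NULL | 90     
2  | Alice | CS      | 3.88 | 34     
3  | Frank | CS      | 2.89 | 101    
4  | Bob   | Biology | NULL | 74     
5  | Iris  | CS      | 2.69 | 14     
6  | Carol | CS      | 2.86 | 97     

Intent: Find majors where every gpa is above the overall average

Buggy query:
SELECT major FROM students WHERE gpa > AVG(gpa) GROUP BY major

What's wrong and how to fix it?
Bug: AVG() is an aggregate; it can't sit directly in WHERE

Fix: Use a subquery for AVG and a HAVING MIN(...) filter so the condition holds for every row in the group

Corrected query:
SELECT major FROM students GROUP BY major HAVING MIN(gpa) > (SELECT AVG(gpa) FROM students)

Result:
(no rows)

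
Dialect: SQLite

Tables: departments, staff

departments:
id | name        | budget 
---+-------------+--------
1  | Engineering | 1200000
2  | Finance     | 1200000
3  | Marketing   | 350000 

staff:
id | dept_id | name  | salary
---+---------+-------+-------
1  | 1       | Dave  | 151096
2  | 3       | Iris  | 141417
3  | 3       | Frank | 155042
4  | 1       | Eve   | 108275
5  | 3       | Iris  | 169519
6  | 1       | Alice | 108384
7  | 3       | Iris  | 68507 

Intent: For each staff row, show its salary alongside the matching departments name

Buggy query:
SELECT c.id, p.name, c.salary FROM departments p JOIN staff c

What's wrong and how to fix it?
Bug: JOIN with no ON clause produces a cartesian product; every staff row pairs with every departments row

Fix: Specify the join condition linking the foreign key to the parent id

Corrected query:
SELECT c.id, p.name, c.salary FROM departments p JOIN staff c ON c.dept_id = p.id

Result:
id | name        | salary
---+-------------+-------
1  | Engineering | 151096
2  | Marketing   | 141417
3  | Marketing   | 155042
4  | Engineering | 108275
5  | Marketing   | 169519
6  | Engineering | 108384
7  | Marketing   | 68507 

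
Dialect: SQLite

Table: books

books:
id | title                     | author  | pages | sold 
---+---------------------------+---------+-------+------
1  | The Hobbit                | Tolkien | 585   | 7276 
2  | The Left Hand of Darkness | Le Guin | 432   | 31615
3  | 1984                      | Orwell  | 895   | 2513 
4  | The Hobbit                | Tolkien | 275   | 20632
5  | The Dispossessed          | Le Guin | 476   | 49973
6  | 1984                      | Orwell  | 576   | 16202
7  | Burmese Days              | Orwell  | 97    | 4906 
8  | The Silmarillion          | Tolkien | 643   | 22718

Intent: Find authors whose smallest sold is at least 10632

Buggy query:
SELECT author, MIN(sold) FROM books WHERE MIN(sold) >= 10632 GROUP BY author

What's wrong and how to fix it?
Bug: MIN() in WHERE is a misuse of aggregate

Fix: Use HAVING for the per-group MIN condition

Corrected query:
SELECT author, MIN(sold) FROM books GROUP BY author HAVING MIN(sold) >= 10632

Result:
author  | MIN(sold)
--------+----------
Le Guin | 31615    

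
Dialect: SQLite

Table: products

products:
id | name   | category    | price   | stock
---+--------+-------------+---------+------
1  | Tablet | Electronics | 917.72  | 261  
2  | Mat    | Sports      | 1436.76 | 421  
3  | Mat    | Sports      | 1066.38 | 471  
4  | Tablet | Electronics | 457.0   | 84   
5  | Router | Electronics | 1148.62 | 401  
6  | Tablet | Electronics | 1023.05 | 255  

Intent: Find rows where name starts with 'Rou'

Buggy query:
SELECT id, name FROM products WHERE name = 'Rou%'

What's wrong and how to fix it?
Bug: Wildcards only work with LIKE; '=' treats '%' as a literal character

Fix: Use LIKE for wildcard pattern matching

Corrected query:
SELECT id, name FROM products WHERE name LIKE 'Rou%'

Result:
id | name  
---+-------
5  | Router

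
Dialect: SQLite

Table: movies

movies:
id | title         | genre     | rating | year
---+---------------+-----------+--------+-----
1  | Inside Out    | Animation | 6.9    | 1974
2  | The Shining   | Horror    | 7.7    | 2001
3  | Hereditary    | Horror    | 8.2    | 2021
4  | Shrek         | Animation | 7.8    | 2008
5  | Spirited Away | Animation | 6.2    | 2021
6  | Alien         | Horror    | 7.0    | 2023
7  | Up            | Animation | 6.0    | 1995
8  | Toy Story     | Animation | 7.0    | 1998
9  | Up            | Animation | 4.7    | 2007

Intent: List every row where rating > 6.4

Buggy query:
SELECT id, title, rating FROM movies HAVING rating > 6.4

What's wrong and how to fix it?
Bug: This is a non-aggregate query (no GROUP BY, no aggregates), so in SQLite the HAVING clause is invalid here; a row-level condition belongs in WHERE

Fix: Replace HAVING with WHERE since the condition applies to individual rows

Corrected query:
SELECT id, title, rating FROM movies WHERE rating > 6.4

Result:
id | title       | rating
---+-------------+-------
1  | Inside Out  | 6.9   
2  | The Shining | 7.7   
3  | Hereditary  | 8.2   
4  | Shrek       | 7.8   
6  | Alien       | 7     
8  | Toy Story   | 7     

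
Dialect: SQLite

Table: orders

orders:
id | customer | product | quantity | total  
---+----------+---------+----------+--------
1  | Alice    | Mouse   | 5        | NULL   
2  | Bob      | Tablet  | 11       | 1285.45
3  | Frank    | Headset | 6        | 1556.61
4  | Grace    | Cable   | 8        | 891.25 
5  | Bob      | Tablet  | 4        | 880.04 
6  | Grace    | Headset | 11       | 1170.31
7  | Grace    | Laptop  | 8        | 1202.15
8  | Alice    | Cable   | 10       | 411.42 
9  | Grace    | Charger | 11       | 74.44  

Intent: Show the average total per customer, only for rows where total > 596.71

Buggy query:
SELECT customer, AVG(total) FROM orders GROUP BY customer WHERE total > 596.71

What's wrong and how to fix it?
Bug: Row-level WHERE must come before GROUP BY in the clause order

Fix: Move the WHERE clause before GROUP BY

Corrected query:
SELECT customer, AVG(total) FROM orders WHERE total > 596.71 GROUP BY customer

Result:
customer | AVG(total) 
---------+------------
Bob      | 1082.745   
Frank    | 1556.61    
Grace    | 1087.903333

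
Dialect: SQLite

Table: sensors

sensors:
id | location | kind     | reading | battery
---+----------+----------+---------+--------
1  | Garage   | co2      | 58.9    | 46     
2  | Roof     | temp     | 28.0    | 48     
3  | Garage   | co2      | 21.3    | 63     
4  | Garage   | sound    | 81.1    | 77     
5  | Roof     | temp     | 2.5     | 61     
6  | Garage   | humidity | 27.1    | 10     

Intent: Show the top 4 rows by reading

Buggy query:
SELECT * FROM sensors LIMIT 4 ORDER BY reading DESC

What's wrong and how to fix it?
Bug: LIMIT must come after ORDER BY

Fix: Swap the clauses: ORDER BY first, then LIMIT

Corrected query:
SELECT * FROM sensors ORDER BY reading DESC LIMIT 4

Result:
id | location | kind     | reading | battery
---+----------+----------+---------+--------
4  | Garage   | sound    | 81.1    | 77     
1  | Garage   | co2      | 58.9    | 46     
2  | Roof     | temp     | 28      | 48     
6  | Garage   | humidity | 27.1    | 10     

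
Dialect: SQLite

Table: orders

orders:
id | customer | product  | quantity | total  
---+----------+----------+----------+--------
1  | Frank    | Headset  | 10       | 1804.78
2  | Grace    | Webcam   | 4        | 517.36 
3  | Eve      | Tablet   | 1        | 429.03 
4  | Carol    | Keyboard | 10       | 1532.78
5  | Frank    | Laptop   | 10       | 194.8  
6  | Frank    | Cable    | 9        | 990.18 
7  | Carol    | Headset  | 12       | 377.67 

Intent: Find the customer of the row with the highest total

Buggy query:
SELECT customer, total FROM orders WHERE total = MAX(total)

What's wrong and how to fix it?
Bug: MAX(total) is an aggregate and cannot be used directly in WHERE

Fix: Wrap MAX in a scalar subquery so WHERE compares against a single value

Corrected query:
SELECT customer, total FROM orders WHERE total = (SELECT MAX(total) FROM orders)

Result:
customer | total  
---------+--------
Frank    | 1804.78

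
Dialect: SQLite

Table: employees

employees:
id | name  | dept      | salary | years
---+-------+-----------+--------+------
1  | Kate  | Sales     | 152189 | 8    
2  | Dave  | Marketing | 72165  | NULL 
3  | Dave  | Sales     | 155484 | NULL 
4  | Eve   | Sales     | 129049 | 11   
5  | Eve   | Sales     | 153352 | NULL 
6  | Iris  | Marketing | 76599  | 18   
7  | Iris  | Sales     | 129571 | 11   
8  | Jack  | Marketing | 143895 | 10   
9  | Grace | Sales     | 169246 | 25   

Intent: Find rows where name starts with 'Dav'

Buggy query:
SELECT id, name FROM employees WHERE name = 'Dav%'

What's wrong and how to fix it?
Bug: '=' compares the literal string including the % character; pattern matching needs LIKE

Fix: Replace '=' with LIKE so 'Dav%' is treated as a pattern

Corrected query:
SELECT id, name FROM employees WHERE name LIKE 'Dav%'

Result:
id | name
---+-----
2  | Dave
3  | Dave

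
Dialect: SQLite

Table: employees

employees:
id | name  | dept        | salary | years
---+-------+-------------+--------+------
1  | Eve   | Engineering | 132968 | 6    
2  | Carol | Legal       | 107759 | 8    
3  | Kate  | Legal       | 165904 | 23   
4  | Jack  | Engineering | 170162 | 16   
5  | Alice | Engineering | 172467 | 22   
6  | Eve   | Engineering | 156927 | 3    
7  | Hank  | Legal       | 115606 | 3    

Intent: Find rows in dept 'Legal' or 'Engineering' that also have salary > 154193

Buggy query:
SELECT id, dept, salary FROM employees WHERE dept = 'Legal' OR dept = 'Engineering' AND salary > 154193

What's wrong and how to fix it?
Bug: Without parentheses, AND is evaluated before OR, so the salary filter only applies to the 'Engineering' branch

Fix: Add parentheses around the OR so the AND applies to both alternatives

Corrected query:
SELECT id, dept, salary FROM employees WHERE (dept = 'Legal' OR dept = 'Engineering') AND salary > 154193

Result:
id | dept        | salary
---+-------------+-------
3  | Legal       | 165904
4  | Engineering | 170162
5  | Engineering | 172467
6  | Engineering | 156927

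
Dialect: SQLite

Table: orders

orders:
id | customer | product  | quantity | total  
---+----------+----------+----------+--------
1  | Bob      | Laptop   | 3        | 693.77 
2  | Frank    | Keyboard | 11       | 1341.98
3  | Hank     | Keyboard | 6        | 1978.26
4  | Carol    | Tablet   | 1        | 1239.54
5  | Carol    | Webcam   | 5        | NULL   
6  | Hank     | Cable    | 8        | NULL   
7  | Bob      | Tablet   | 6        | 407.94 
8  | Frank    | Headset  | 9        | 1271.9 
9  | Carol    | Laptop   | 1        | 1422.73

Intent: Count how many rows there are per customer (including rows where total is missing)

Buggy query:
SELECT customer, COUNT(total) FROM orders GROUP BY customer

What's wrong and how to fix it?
Bug: COUNT(total) skips NULLs, so groups with missing total are undercounted

Fix: Use COUNT(*) to count all rows regardless of NULL

Corrected query:
SELECT customer, COUNT(*) FROM orders GROUP BY customer

Result:
customer | COUNT(*)
---------+---------
Bob      | 2       
Carol    | 3       
Frank    | 2       
Hank     | 2       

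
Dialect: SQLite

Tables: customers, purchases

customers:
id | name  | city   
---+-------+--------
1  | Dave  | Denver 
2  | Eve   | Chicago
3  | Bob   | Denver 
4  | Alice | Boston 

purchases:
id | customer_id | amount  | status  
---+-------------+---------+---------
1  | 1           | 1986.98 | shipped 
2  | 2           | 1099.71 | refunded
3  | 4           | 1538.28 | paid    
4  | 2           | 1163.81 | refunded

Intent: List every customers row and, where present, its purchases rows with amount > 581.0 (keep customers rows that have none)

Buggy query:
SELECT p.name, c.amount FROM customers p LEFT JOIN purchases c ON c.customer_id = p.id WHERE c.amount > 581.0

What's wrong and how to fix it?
Bug: A WHERE condition on the right-hand table after LEFT JOIN drops unmatched parents

Fix: Put 'c.amount > 581.0' in the JOIN's ON clause instead of WHERE

Corrected query:
SELECT p.name, c.amount FROM customers p LEFT JOIN purchases c ON c.customer_id = p.id AND c.amount > 581.0

Result:
name  | amount 
------+--------
Dave  | 1986.98
Eve   | 1099.71
Eve   | 1163.81
Bob   | NULL   
Alice | 1538.28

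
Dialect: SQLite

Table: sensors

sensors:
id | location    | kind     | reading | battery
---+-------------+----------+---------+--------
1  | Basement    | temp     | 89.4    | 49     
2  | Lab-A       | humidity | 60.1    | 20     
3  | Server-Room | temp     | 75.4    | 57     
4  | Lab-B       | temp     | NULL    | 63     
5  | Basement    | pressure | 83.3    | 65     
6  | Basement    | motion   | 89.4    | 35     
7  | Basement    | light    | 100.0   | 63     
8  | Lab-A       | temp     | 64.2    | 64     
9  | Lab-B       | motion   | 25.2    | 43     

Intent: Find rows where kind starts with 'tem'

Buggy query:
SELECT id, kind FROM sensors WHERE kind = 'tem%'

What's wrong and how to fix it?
Bug: Wildcards only work with LIKE; '=' treats '%' as a literal character

Fix: Use LIKE for wildcard pattern matching

Corrected query:
SELECT id, kind FROM sensors WHERE kind LIKE 'tem%'

Result:
id | kind
---+-----
1  | temp
3  | temp
4  | temp
8  | temp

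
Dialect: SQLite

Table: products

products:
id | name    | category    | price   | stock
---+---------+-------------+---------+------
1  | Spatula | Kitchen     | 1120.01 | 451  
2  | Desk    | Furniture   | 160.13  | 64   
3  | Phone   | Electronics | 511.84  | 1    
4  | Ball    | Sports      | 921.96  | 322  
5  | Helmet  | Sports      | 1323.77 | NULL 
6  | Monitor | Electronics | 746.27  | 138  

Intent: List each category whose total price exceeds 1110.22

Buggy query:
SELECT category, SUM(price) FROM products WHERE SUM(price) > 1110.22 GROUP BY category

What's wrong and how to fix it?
Bug: Aggregate functions cannot appear in a WHERE clause

Fix: Move the aggregate condition to a HAVING clause

Corrected query:
SELECT category, SUM(price) FROM products GROUP BY category HAVING SUM(price) > 1110.22

Result:
category    | SUM(price)
------------+-----------
Electronics | 1258.11   
Kitchen     | 1120.01   
Sports      | 2245.73   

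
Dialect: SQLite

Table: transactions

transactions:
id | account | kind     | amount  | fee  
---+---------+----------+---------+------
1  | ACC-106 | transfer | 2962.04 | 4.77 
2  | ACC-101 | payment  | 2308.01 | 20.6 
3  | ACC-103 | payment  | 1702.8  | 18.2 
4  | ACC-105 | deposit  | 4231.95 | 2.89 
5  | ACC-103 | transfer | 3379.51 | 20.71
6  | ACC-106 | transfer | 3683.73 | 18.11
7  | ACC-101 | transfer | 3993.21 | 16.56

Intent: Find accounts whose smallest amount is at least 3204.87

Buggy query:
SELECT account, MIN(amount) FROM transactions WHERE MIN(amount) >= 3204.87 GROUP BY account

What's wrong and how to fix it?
Bug: Aggregates like MIN are computed per group after WHERE runs

Fix: Replace WHERE with HAVING after the GROUP BY

Corrected query:
SELECT account, MIN(amount) FROM transactions GROUP BY account HAVING MIN(amount) >= 3204.87

Result:
account | MIN(amount)
--------+------------
ACC-105 | 4231.95    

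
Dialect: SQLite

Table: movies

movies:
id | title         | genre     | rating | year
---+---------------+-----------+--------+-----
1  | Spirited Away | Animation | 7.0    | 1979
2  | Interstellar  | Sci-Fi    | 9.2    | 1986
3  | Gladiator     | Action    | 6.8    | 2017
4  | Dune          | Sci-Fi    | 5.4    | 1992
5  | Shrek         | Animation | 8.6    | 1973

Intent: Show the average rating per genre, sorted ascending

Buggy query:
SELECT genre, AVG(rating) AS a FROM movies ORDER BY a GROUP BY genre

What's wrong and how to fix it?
Bug: ORDER BY appears before GROUP BY; SQL clause order requires GROUP BY first

Fix: Move ORDER BY to the end, after GROUP BY

Corrected query:
SELECT genre, AVG(rating) AS a FROM movies GROUP BY genre ORDER BY a

Result:
genre     | a  
----------+----
Action    | 6.8
Sci-Fi    | 7.3
Animation | 7.8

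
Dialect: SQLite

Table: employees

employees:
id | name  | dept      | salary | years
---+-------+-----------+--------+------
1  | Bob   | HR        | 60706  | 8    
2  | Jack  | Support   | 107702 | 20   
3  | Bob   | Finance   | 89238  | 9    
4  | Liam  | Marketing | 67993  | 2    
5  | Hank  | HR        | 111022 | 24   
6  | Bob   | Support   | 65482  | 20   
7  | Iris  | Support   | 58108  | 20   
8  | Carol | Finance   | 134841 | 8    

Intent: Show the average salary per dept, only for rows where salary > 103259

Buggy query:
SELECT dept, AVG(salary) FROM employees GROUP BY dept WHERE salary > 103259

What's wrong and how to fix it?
Bug: Row-level WHERE must come before GROUP BY in the clause order

Fix: Place WHERE between FROM and GROUP BY

Corrected query:
SELECT dept, AVG(salary) FROM employees WHERE salary > 103259 GROUP BY dept

Result:
dept    | AVG(salary)
--------+------------
Finance | 134841     
HR      | 111022     
Support | 107702     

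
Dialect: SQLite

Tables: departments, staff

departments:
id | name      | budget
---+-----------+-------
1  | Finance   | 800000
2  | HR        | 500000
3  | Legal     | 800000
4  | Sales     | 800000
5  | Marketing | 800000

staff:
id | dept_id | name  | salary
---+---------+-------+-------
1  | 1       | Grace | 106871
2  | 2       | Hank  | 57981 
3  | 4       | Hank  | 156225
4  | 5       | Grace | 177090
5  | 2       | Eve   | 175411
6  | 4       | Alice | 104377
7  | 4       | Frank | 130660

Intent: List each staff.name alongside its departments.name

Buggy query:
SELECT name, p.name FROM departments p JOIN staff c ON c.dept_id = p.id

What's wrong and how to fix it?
Bug: Both tables have a 'name' column; the unqualified reference is ambiguous

Fix: Prefix ambiguous columns with the table alias

Corrected query:
SELECT c.name, p.name FROM departments p JOIN staff c ON c.dept_id = p.id

Result:
name  | name     
------+----------
Grace | Finance  
Hank  | HR       
Hank  | Sales    
Grace | Marketing
Eve   | HR       
Alice | Sales    
Frank | Sales    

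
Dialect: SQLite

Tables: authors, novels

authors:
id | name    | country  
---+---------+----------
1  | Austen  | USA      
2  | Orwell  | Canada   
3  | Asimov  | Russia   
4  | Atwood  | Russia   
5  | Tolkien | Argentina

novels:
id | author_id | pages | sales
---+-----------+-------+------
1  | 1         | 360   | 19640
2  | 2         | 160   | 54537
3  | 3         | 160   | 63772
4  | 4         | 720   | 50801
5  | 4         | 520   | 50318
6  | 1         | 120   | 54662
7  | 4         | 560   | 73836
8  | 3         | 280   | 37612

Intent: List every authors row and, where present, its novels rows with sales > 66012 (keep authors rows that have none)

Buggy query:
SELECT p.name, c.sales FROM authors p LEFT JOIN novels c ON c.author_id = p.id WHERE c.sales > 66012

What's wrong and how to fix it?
Bug: Filtering c.sales in WHERE discards the NULL rows produced by LEFT JOIN, turning it into an inner join

Fix: Put 'c.sales > 66012' in the JOIN's ON clause instead of WHERE

Corrected query:
SELECT p.name, c.sales FROM authors p LEFT JOIN novels c ON c.author_id = p.id AND c.sales > 66012

Result:
name    | sales
--------+------
Austen  | NULL 
Orwell  | NULL 
Asimov  | NULL 
Atwood  | 73836
Tolkien | NULL 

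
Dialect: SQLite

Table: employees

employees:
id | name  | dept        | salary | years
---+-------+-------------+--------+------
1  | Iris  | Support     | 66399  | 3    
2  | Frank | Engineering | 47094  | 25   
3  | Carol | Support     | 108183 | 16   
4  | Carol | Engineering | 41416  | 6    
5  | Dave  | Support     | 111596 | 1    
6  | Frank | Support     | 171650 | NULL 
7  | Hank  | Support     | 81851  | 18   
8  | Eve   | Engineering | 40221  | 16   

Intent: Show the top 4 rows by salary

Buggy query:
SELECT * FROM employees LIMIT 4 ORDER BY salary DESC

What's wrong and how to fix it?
Bug: LIMIT must come after ORDER BY

Fix: Sort with ORDER BY, then apply LIMIT

Corrected query:
SELECT * FROM employees ORDER BY salary DESC LIMIT 4

Result:
id | name  | dept    | salary | years
---+-------+---------+--------+------
6  | Frank | Support | 171650 | NULL 
5  | Dave  | Support | 111596 | 1    
3  | Carol | Support | 108183 | 16   
7  | Hank  | Support | 81851  | 18   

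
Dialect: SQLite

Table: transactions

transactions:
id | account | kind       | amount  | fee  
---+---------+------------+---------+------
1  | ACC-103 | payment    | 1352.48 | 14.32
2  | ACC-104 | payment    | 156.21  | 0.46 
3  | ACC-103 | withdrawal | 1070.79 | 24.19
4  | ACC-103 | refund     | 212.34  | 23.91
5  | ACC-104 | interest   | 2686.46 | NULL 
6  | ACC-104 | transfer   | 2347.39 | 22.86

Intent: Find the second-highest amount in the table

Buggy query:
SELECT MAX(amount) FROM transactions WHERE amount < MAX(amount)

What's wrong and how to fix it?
Bug: The inner MAX is an aggregate inside WHERE, which is not allowed

Fix: Compute the overall MAX in a subquery, then take MAX of rows below it

Corrected query:
SELECT MAX(amount) FROM transactions WHERE amount < (SELECT MAX(amount) FROM transactions)

Result:
MAX(amount)
-----------
2347.39    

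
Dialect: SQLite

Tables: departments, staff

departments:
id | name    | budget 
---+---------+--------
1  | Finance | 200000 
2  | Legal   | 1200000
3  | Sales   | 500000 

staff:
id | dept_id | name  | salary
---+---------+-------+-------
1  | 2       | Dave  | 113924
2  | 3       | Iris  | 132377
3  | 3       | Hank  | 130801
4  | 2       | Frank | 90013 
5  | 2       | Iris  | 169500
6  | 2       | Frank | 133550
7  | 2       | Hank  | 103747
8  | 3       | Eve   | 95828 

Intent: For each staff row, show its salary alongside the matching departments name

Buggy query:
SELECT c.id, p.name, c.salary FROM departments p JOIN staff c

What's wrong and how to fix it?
Bug: JOIN with no ON clause produces a cartesian product; every staff row pairs with every departments row

Fix: Specify the join condition linking the foreign key to the parent id

Corrected query:
SELECT c.id, p.name, c.salary FROM departments p JOIN staff c ON c.dept_id = p.id

Result:
id | name  | salary
---+-------+-------
1  | Legal | 113924
2  | Sales | 132377
3  | Sales | 130801
4  | Legal | 90013 
5  | Legal | 169500
6  | Legal | 133550
7  | Legal | 103747
8  | Sales | 95828 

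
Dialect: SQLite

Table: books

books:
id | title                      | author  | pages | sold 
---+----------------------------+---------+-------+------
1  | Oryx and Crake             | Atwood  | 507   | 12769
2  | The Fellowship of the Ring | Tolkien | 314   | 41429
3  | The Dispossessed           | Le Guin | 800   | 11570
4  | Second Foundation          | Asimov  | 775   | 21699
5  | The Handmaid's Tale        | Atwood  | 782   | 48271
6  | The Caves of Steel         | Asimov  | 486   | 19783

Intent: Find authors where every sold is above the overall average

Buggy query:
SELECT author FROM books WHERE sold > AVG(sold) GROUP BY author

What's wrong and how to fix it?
Bug: WHERE evaluates per row before aggregation, so AVG() is unavailable

Fix: Compute the overall average in a scalar subquery and compare each group's MIN against it in HAVING

Corrected query:
SELECT author FROM books GROUP BY author HAVING MIN(sold) > (SELECT AVG(sold) FROM books)

Result:
author 
-------
Tolkien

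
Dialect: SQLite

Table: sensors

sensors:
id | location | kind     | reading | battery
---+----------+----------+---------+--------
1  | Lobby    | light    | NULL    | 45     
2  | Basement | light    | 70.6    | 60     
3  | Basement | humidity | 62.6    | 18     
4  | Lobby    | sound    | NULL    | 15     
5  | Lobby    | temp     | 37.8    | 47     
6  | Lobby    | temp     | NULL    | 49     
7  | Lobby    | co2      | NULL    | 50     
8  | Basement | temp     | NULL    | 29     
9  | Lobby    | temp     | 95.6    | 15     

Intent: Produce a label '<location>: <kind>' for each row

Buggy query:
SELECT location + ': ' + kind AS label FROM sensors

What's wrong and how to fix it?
Bug: '+' is numeric addition; on text columns SQLite converts them to 0 instead of concatenating

Fix: Use the || operator for string concatenation

Corrected query:
SELECT location || ': ' || kind AS label FROM sensors

Result:
label             
------------------
Lobby: light      
Basement: light   
Basement: humidity
Lobby: sound      
Lobby: temp       
Lobby: temp       
Lobby: co2        
Basement: temp    
Lobby: temp       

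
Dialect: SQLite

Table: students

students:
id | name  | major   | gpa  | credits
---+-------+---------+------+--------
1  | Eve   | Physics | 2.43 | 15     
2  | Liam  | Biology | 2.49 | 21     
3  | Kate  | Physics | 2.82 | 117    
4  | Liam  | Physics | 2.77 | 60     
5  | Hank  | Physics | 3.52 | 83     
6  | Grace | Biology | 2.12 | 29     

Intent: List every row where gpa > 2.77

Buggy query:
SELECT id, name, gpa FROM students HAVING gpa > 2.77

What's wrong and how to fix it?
Bug: HAVING filters the output of aggregation, but this query has no GROUP BY and no aggregate functions, so SQLite rejects it (HAVING clause on a non-aggregate query); the condition here is per row

Fix: Use WHERE for row-level filtering

Corrected query:
SELECT id, name, gpa FROM students WHERE gpa > 2.77

Result:
id | name | gpa 
---+------+-----
3  | Kate | 2.82
5  | Hank | 3.52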